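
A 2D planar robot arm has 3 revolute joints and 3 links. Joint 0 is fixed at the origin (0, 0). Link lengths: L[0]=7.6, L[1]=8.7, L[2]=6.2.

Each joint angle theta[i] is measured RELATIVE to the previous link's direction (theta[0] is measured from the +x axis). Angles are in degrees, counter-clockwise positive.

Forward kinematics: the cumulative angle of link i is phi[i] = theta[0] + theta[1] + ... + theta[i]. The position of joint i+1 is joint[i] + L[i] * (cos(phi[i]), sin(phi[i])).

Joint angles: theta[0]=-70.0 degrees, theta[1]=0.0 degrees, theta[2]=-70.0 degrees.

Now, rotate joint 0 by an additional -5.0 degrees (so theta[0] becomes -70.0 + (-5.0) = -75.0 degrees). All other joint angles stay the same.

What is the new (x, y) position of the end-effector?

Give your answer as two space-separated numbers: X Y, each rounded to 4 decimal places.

Answer: -0.8600 -19.3008

Derivation:
joint[0] = (0.0000, 0.0000)  (base)
link 0: phi[0] = -75 = -75 deg
  cos(-75 deg) = 0.2588, sin(-75 deg) = -0.9659
  joint[1] = (0.0000, 0.0000) + 7.6 * (0.2588, -0.9659) = (0.0000 + 1.9670, 0.0000 + -7.3410) = (1.9670, -7.3410)
link 1: phi[1] = -75 + 0 = -75 deg
  cos(-75 deg) = 0.2588, sin(-75 deg) = -0.9659
  joint[2] = (1.9670, -7.3410) + 8.7 * (0.2588, -0.9659) = (1.9670 + 2.2517, -7.3410 + -8.4036) = (4.2188, -15.7446)
link 2: phi[2] = -75 + 0 + -70 = -145 deg
  cos(-145 deg) = -0.8192, sin(-145 deg) = -0.5736
  joint[3] = (4.2188, -15.7446) + 6.2 * (-0.8192, -0.5736) = (4.2188 + -5.0787, -15.7446 + -3.5562) = (-0.8600, -19.3008)
End effector: (-0.8600, -19.3008)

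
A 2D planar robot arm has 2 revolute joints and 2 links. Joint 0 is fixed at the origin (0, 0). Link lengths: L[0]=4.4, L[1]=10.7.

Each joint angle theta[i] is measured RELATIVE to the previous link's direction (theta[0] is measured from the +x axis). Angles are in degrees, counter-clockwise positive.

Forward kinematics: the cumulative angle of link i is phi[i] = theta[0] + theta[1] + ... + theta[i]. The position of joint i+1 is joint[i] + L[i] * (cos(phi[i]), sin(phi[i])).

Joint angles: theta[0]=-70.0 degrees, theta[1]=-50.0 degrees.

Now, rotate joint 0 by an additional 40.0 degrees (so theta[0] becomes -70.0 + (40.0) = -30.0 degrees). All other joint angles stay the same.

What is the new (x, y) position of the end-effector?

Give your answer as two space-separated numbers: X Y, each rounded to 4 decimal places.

joint[0] = (0.0000, 0.0000)  (base)
link 0: phi[0] = -30 = -30 deg
  cos(-30 deg) = 0.8660, sin(-30 deg) = -0.5000
  joint[1] = (0.0000, 0.0000) + 4.4 * (0.8660, -0.5000) = (0.0000 + 3.8105, 0.0000 + -2.2000) = (3.8105, -2.2000)
link 1: phi[1] = -30 + -50 = -80 deg
  cos(-80 deg) = 0.1736, sin(-80 deg) = -0.9848
  joint[2] = (3.8105, -2.2000) + 10.7 * (0.1736, -0.9848) = (3.8105 + 1.8580, -2.2000 + -10.5374) = (5.6685, -12.7374)
End effector: (5.6685, -12.7374)

Answer: 5.6685 -12.7374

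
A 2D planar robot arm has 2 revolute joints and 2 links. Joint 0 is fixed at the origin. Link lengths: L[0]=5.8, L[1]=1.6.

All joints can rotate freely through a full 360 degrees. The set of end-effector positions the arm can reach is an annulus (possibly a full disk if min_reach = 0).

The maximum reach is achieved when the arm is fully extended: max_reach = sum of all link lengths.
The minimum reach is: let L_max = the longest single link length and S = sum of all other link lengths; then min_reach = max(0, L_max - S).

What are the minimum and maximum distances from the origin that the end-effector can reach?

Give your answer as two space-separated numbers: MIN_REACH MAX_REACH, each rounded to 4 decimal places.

Answer: 4.2000 7.4000

Derivation:
Link lengths: [5.8, 1.6]
max_reach = 5.8 + 1.6 = 7.4
L_max = max([5.8, 1.6]) = 5.8
S (sum of others) = 7.4 - 5.8 = 1.6
min_reach = max(0, 5.8 - 1.6) = max(0, 4.2) = 4.2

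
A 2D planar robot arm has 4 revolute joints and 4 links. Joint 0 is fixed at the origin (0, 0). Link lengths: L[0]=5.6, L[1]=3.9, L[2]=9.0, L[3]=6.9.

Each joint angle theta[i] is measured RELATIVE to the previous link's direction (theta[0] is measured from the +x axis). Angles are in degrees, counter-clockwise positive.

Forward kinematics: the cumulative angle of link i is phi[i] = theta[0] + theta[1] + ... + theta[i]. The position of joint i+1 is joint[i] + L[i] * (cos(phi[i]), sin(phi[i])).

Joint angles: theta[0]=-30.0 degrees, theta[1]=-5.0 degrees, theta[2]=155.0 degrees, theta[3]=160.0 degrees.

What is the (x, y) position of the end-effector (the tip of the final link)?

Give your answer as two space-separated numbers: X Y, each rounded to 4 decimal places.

joint[0] = (0.0000, 0.0000)  (base)
link 0: phi[0] = -30 = -30 deg
  cos(-30 deg) = 0.8660, sin(-30 deg) = -0.5000
  joint[1] = (0.0000, 0.0000) + 5.6 * (0.8660, -0.5000) = (0.0000 + 4.8497, 0.0000 + -2.8000) = (4.8497, -2.8000)
link 1: phi[1] = -30 + -5 = -35 deg
  cos(-35 deg) = 0.8192, sin(-35 deg) = -0.5736
  joint[2] = (4.8497, -2.8000) + 3.9 * (0.8192, -0.5736) = (4.8497 + 3.1947, -2.8000 + -2.2369) = (8.0444, -5.0369)
link 2: phi[2] = -30 + -5 + 155 = 120 deg
  cos(120 deg) = -0.5000, sin(120 deg) = 0.8660
  joint[3] = (8.0444, -5.0369) + 9 * (-0.5000, 0.8660) = (8.0444 + -4.5000, -5.0369 + 7.7942) = (3.5444, 2.7573)
link 3: phi[3] = -30 + -5 + 155 + 160 = 280 deg
  cos(280 deg) = 0.1736, sin(280 deg) = -0.9848
  joint[4] = (3.5444, 2.7573) + 6.9 * (0.1736, -0.9848) = (3.5444 + 1.1982, 2.7573 + -6.7952) = (4.7426, -4.0379)
End effector: (4.7426, -4.0379)

Answer: 4.7426 -4.0379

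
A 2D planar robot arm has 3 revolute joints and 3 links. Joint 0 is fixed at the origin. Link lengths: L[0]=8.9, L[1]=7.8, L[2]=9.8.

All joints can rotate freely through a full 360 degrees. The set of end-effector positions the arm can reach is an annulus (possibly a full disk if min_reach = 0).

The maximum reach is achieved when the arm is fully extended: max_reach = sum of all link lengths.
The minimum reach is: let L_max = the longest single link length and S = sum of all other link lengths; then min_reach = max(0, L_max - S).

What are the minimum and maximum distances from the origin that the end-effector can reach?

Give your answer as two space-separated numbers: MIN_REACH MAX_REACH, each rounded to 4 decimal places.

Link lengths: [8.9, 7.8, 9.8]
max_reach = 8.9 + 7.8 + 9.8 = 26.5
L_max = max([8.9, 7.8, 9.8]) = 9.8
S (sum of others) = 26.5 - 9.8 = 16.7
min_reach = max(0, 9.8 - 16.7) = max(0, -6.9) = 0

Answer: 0.0000 26.5000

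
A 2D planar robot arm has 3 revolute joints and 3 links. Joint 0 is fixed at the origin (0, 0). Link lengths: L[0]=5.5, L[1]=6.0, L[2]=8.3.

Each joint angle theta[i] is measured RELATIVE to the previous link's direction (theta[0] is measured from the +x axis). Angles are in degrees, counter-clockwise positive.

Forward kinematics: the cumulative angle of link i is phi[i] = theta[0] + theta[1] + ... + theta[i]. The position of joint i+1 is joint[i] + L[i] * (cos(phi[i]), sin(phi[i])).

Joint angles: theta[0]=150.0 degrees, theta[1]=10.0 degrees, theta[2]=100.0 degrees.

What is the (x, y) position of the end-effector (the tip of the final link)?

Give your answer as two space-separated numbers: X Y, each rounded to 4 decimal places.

Answer: -11.8426 -3.3718

Derivation:
joint[0] = (0.0000, 0.0000)  (base)
link 0: phi[0] = 150 = 150 deg
  cos(150 deg) = -0.8660, sin(150 deg) = 0.5000
  joint[1] = (0.0000, 0.0000) + 5.5 * (-0.8660, 0.5000) = (0.0000 + -4.7631, 0.0000 + 2.7500) = (-4.7631, 2.7500)
link 1: phi[1] = 150 + 10 = 160 deg
  cos(160 deg) = -0.9397, sin(160 deg) = 0.3420
  joint[2] = (-4.7631, 2.7500) + 6 * (-0.9397, 0.3420) = (-4.7631 + -5.6382, 2.7500 + 2.0521) = (-10.4013, 4.8021)
link 2: phi[2] = 150 + 10 + 100 = 260 deg
  cos(260 deg) = -0.1736, sin(260 deg) = -0.9848
  joint[3] = (-10.4013, 4.8021) + 8.3 * (-0.1736, -0.9848) = (-10.4013 + -1.4413, 4.8021 + -8.1739) = (-11.8426, -3.3718)
End effector: (-11.8426, -3.3718)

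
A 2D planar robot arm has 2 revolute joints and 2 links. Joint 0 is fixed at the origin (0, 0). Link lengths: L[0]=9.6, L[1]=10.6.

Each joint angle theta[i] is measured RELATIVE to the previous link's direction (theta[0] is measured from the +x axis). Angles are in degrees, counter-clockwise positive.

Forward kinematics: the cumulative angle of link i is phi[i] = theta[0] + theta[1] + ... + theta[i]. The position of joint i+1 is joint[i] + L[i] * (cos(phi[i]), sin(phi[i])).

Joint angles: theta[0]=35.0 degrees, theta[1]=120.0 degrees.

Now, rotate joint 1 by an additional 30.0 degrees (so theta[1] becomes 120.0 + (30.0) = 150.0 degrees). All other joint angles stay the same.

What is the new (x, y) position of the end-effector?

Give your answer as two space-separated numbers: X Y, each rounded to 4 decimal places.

joint[0] = (0.0000, 0.0000)  (base)
link 0: phi[0] = 35 = 35 deg
  cos(35 deg) = 0.8192, sin(35 deg) = 0.5736
  joint[1] = (0.0000, 0.0000) + 9.6 * (0.8192, 0.5736) = (0.0000 + 7.8639, 0.0000 + 5.5063) = (7.8639, 5.5063)
link 1: phi[1] = 35 + 150 = 185 deg
  cos(185 deg) = -0.9962, sin(185 deg) = -0.0872
  joint[2] = (7.8639, 5.5063) + 10.6 * (-0.9962, -0.0872) = (7.8639 + -10.5597, 5.5063 + -0.9239) = (-2.6958, 4.5825)
End effector: (-2.6958, 4.5825)

Answer: -2.6958 4.5825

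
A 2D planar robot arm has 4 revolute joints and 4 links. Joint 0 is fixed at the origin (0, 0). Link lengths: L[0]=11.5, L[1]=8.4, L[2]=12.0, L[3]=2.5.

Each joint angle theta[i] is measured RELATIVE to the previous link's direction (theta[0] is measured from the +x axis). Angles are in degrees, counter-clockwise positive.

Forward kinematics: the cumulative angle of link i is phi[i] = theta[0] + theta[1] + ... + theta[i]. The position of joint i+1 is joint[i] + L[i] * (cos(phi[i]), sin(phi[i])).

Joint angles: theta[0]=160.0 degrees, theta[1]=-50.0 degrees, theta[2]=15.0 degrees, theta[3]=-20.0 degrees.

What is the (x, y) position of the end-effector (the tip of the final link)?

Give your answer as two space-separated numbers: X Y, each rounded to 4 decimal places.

Answer: -21.2094 24.0713

Derivation:
joint[0] = (0.0000, 0.0000)  (base)
link 0: phi[0] = 160 = 160 deg
  cos(160 deg) = -0.9397, sin(160 deg) = 0.3420
  joint[1] = (0.0000, 0.0000) + 11.5 * (-0.9397, 0.3420) = (0.0000 + -10.8065, 0.0000 + 3.9332) = (-10.8065, 3.9332)
link 1: phi[1] = 160 + -50 = 110 deg
  cos(110 deg) = -0.3420, sin(110 deg) = 0.9397
  joint[2] = (-10.8065, 3.9332) + 8.4 * (-0.3420, 0.9397) = (-10.8065 + -2.8730, 3.9332 + 7.8934) = (-13.6794, 11.8266)
link 2: phi[2] = 160 + -50 + 15 = 125 deg
  cos(125 deg) = -0.5736, sin(125 deg) = 0.8192
  joint[3] = (-13.6794, 11.8266) + 12 * (-0.5736, 0.8192) = (-13.6794 + -6.8829, 11.8266 + 9.8298) = (-20.5624, 21.6565)
link 3: phi[3] = 160 + -50 + 15 + -20 = 105 deg
  cos(105 deg) = -0.2588, sin(105 deg) = 0.9659
  joint[4] = (-20.5624, 21.6565) + 2.5 * (-0.2588, 0.9659) = (-20.5624 + -0.6470, 21.6565 + 2.4148) = (-21.2094, 24.0713)
End effector: (-21.2094, 24.0713)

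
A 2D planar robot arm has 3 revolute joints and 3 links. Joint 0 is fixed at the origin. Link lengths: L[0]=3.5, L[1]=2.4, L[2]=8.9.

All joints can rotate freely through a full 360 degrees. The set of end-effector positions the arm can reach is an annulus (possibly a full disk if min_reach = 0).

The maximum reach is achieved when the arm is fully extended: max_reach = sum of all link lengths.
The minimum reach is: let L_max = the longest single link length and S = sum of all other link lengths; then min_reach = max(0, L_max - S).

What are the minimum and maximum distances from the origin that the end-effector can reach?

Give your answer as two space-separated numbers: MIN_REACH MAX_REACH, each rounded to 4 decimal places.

Answer: 3.0000 14.8000

Derivation:
Link lengths: [3.5, 2.4, 8.9]
max_reach = 3.5 + 2.4 + 8.9 = 14.8
L_max = max([3.5, 2.4, 8.9]) = 8.9
S (sum of others) = 14.8 - 8.9 = 5.9
min_reach = max(0, 8.9 - 5.9) = max(0, 3) = 3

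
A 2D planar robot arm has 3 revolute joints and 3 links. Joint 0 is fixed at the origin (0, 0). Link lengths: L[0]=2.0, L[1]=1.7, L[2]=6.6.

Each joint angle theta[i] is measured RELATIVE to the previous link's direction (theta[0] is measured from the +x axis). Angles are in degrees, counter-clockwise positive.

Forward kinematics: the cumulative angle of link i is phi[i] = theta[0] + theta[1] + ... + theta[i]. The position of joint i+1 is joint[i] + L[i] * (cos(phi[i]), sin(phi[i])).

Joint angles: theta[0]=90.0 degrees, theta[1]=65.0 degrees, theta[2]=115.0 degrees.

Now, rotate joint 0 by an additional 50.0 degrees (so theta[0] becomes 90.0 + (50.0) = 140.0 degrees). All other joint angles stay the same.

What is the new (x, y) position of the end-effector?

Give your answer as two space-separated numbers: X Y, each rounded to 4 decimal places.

Answer: 1.9831 -3.6753

Derivation:
joint[0] = (0.0000, 0.0000)  (base)
link 0: phi[0] = 140 = 140 deg
  cos(140 deg) = -0.7660, sin(140 deg) = 0.6428
  joint[1] = (0.0000, 0.0000) + 2 * (-0.7660, 0.6428) = (0.0000 + -1.5321, 0.0000 + 1.2856) = (-1.5321, 1.2856)
link 1: phi[1] = 140 + 65 = 205 deg
  cos(205 deg) = -0.9063, sin(205 deg) = -0.4226
  joint[2] = (-1.5321, 1.2856) + 1.7 * (-0.9063, -0.4226) = (-1.5321 + -1.5407, 1.2856 + -0.7185) = (-3.0728, 0.5671)
link 2: phi[2] = 140 + 65 + 115 = 320 deg
  cos(320 deg) = 0.7660, sin(320 deg) = -0.6428
  joint[3] = (-3.0728, 0.5671) + 6.6 * (0.7660, -0.6428) = (-3.0728 + 5.0559, 0.5671 + -4.2424) = (1.9831, -3.6753)
End effector: (1.9831, -3.6753)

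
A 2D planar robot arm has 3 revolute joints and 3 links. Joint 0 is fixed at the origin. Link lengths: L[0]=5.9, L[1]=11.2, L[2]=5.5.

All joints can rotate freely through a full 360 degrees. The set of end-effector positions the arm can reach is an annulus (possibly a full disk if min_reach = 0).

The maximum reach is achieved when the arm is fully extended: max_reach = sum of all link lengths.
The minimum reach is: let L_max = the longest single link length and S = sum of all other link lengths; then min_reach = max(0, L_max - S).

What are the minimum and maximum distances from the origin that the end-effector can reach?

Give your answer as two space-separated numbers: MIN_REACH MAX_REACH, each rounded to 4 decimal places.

Link lengths: [5.9, 11.2, 5.5]
max_reach = 5.9 + 11.2 + 5.5 = 22.6
L_max = max([5.9, 11.2, 5.5]) = 11.2
S (sum of others) = 22.6 - 11.2 = 11.4
min_reach = max(0, 11.2 - 11.4) = max(0, -0.2) = 0

Answer: 0.0000 22.6000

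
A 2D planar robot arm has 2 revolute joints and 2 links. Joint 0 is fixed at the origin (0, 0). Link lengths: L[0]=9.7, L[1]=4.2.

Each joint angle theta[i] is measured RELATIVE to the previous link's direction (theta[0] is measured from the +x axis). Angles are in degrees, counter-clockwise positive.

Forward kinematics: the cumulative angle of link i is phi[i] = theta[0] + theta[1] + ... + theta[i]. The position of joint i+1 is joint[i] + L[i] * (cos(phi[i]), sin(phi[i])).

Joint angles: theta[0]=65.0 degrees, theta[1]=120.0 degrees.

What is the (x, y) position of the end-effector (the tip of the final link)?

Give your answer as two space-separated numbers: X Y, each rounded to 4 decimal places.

joint[0] = (0.0000, 0.0000)  (base)
link 0: phi[0] = 65 = 65 deg
  cos(65 deg) = 0.4226, sin(65 deg) = 0.9063
  joint[1] = (0.0000, 0.0000) + 9.7 * (0.4226, 0.9063) = (0.0000 + 4.0994, 0.0000 + 8.7912) = (4.0994, 8.7912)
link 1: phi[1] = 65 + 120 = 185 deg
  cos(185 deg) = -0.9962, sin(185 deg) = -0.0872
  joint[2] = (4.0994, 8.7912) + 4.2 * (-0.9962, -0.0872) = (4.0994 + -4.1840, 8.7912 + -0.3661) = (-0.0846, 8.4251)
End effector: (-0.0846, 8.4251)

Answer: -0.0846 8.4251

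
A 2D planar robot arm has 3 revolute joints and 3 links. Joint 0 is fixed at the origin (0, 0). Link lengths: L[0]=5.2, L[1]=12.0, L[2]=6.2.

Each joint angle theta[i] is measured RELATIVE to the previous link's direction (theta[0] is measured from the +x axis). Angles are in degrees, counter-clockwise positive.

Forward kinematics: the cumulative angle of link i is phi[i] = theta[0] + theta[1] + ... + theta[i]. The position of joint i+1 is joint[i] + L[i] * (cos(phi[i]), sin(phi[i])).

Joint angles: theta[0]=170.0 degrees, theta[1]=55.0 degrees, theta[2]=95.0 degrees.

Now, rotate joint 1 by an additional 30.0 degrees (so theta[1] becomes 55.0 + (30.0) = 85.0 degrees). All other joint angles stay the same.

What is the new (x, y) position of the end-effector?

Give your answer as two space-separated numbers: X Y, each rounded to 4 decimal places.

joint[0] = (0.0000, 0.0000)  (base)
link 0: phi[0] = 170 = 170 deg
  cos(170 deg) = -0.9848, sin(170 deg) = 0.1736
  joint[1] = (0.0000, 0.0000) + 5.2 * (-0.9848, 0.1736) = (0.0000 + -5.1210, 0.0000 + 0.9030) = (-5.1210, 0.9030)
link 1: phi[1] = 170 + 85 = 255 deg
  cos(255 deg) = -0.2588, sin(255 deg) = -0.9659
  joint[2] = (-5.1210, 0.9030) + 12 * (-0.2588, -0.9659) = (-5.1210 + -3.1058, 0.9030 + -11.5911) = (-8.2268, -10.6881)
link 2: phi[2] = 170 + 85 + 95 = 350 deg
  cos(350 deg) = 0.9848, sin(350 deg) = -0.1736
  joint[3] = (-8.2268, -10.6881) + 6.2 * (0.9848, -0.1736) = (-8.2268 + 6.1058, -10.6881 + -1.0766) = (-2.1210, -11.7648)
End effector: (-2.1210, -11.7648)

Answer: -2.1210 -11.7648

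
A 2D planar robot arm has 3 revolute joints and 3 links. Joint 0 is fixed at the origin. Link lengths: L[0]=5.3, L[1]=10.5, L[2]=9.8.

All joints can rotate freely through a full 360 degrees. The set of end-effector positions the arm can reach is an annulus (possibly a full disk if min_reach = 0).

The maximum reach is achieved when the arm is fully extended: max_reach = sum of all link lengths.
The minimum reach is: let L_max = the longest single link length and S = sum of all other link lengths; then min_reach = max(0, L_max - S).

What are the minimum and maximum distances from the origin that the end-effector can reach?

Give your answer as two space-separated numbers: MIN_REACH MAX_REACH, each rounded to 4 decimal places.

Link lengths: [5.3, 10.5, 9.8]
max_reach = 5.3 + 10.5 + 9.8 = 25.6
L_max = max([5.3, 10.5, 9.8]) = 10.5
S (sum of others) = 25.6 - 10.5 = 15.1
min_reach = max(0, 10.5 - 15.1) = max(0, -4.6) = 0

Answer: 0.0000 25.6000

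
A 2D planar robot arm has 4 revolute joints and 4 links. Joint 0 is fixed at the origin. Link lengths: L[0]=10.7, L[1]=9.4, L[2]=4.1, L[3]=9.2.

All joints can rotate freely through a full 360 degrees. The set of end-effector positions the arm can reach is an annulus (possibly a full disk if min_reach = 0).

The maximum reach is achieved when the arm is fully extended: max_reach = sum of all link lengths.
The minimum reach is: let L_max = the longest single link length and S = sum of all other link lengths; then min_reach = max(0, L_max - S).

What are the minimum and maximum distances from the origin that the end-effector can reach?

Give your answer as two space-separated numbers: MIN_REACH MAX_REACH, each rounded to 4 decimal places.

Answer: 0.0000 33.4000

Derivation:
Link lengths: [10.7, 9.4, 4.1, 9.2]
max_reach = 10.7 + 9.4 + 4.1 + 9.2 = 33.4
L_max = max([10.7, 9.4, 4.1, 9.2]) = 10.7
S (sum of others) = 33.4 - 10.7 = 22.7
min_reach = max(0, 10.7 - 22.7) = max(0, -12) = 0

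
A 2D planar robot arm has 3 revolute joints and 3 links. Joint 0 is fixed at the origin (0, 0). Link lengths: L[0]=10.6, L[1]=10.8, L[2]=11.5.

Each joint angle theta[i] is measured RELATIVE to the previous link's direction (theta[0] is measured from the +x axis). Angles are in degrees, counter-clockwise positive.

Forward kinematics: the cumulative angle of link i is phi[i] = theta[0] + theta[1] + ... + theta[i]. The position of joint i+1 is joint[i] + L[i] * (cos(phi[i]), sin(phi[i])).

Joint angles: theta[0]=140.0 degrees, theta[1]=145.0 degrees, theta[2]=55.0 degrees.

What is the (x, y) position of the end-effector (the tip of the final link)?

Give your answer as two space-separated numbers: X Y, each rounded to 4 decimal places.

Answer: 5.4816 -7.5517

Derivation:
joint[0] = (0.0000, 0.0000)  (base)
link 0: phi[0] = 140 = 140 deg
  cos(140 deg) = -0.7660, sin(140 deg) = 0.6428
  joint[1] = (0.0000, 0.0000) + 10.6 * (-0.7660, 0.6428) = (0.0000 + -8.1201, 0.0000 + 6.8135) = (-8.1201, 6.8135)
link 1: phi[1] = 140 + 145 = 285 deg
  cos(285 deg) = 0.2588, sin(285 deg) = -0.9659
  joint[2] = (-8.1201, 6.8135) + 10.8 * (0.2588, -0.9659) = (-8.1201 + 2.7952, 6.8135 + -10.4320) = (-5.3248, -3.6185)
link 2: phi[2] = 140 + 145 + 55 = 340 deg
  cos(340 deg) = 0.9397, sin(340 deg) = -0.3420
  joint[3] = (-5.3248, -3.6185) + 11.5 * (0.9397, -0.3420) = (-5.3248 + 10.8065, -3.6185 + -3.9332) = (5.4816, -7.5517)
End effector: (5.4816, -7.5517)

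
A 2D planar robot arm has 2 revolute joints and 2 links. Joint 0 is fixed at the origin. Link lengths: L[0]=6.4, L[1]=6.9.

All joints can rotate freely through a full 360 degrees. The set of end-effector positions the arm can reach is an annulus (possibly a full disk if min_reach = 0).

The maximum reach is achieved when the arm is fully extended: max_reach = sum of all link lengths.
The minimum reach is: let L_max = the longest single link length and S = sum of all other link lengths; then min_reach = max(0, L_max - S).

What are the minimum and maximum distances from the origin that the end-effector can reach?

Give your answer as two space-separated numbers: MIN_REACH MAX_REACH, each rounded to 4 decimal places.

Link lengths: [6.4, 6.9]
max_reach = 6.4 + 6.9 = 13.3
L_max = max([6.4, 6.9]) = 6.9
S (sum of others) = 13.3 - 6.9 = 6.4
min_reach = max(0, 6.9 - 6.4) = max(0, 0.5) = 0.5

Answer: 0.5000 13.3000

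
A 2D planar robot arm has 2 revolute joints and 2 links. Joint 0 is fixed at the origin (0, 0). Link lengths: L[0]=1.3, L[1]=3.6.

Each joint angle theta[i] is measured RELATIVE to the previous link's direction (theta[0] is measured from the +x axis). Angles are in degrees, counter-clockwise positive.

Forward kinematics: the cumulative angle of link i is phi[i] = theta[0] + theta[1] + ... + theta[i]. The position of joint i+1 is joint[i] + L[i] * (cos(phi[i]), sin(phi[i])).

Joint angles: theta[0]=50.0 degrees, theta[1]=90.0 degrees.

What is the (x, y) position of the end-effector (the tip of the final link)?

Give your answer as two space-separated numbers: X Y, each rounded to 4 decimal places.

joint[0] = (0.0000, 0.0000)  (base)
link 0: phi[0] = 50 = 50 deg
  cos(50 deg) = 0.6428, sin(50 deg) = 0.7660
  joint[1] = (0.0000, 0.0000) + 1.3 * (0.6428, 0.7660) = (0.0000 + 0.8356, 0.0000 + 0.9959) = (0.8356, 0.9959)
link 1: phi[1] = 50 + 90 = 140 deg
  cos(140 deg) = -0.7660, sin(140 deg) = 0.6428
  joint[2] = (0.8356, 0.9959) + 3.6 * (-0.7660, 0.6428) = (0.8356 + -2.7578, 0.9959 + 2.3140) = (-1.9221, 3.3099)
End effector: (-1.9221, 3.3099)

Answer: -1.9221 3.3099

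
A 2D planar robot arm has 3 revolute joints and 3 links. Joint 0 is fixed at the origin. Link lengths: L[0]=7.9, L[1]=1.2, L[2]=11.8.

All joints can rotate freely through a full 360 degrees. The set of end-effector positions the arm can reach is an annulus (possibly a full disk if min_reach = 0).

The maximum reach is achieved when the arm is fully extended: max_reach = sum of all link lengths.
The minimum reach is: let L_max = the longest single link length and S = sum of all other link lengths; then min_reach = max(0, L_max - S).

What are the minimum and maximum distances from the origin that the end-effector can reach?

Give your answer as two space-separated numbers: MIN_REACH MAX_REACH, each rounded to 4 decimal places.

Answer: 2.7000 20.9000

Derivation:
Link lengths: [7.9, 1.2, 11.8]
max_reach = 7.9 + 1.2 + 11.8 = 20.9
L_max = max([7.9, 1.2, 11.8]) = 11.8
S (sum of others) = 20.9 - 11.8 = 9.1
min_reach = max(0, 11.8 - 9.1) = max(0, 2.7) = 2.7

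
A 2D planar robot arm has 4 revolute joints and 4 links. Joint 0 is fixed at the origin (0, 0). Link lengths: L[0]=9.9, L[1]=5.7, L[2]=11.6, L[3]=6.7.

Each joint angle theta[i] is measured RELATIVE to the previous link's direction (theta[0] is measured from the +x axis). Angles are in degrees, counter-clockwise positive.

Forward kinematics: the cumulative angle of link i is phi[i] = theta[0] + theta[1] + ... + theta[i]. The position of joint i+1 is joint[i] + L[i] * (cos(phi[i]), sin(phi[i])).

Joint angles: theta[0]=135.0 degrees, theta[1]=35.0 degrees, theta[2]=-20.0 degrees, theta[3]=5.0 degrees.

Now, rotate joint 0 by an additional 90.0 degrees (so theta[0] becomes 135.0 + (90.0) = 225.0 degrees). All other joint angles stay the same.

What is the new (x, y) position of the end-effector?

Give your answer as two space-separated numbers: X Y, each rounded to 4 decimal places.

joint[0] = (0.0000, 0.0000)  (base)
link 0: phi[0] = 225 = 225 deg
  cos(225 deg) = -0.7071, sin(225 deg) = -0.7071
  joint[1] = (0.0000, 0.0000) + 9.9 * (-0.7071, -0.7071) = (0.0000 + -7.0004, 0.0000 + -7.0004) = (-7.0004, -7.0004)
link 1: phi[1] = 225 + 35 = 260 deg
  cos(260 deg) = -0.1736, sin(260 deg) = -0.9848
  joint[2] = (-7.0004, -7.0004) + 5.7 * (-0.1736, -0.9848) = (-7.0004 + -0.9898, -7.0004 + -5.6134) = (-7.9902, -12.6138)
link 2: phi[2] = 225 + 35 + -20 = 240 deg
  cos(240 deg) = -0.5000, sin(240 deg) = -0.8660
  joint[3] = (-7.9902, -12.6138) + 11.6 * (-0.5000, -0.8660) = (-7.9902 + -5.8000, -12.6138 + -10.0459) = (-13.7902, -22.6597)
link 3: phi[3] = 225 + 35 + -20 + 5 = 245 deg
  cos(245 deg) = -0.4226, sin(245 deg) = -0.9063
  joint[4] = (-13.7902, -22.6597) + 6.7 * (-0.4226, -0.9063) = (-13.7902 + -2.8315, -22.6597 + -6.0723) = (-16.6217, -28.7319)
End effector: (-16.6217, -28.7319)

Answer: -16.6217 -28.7319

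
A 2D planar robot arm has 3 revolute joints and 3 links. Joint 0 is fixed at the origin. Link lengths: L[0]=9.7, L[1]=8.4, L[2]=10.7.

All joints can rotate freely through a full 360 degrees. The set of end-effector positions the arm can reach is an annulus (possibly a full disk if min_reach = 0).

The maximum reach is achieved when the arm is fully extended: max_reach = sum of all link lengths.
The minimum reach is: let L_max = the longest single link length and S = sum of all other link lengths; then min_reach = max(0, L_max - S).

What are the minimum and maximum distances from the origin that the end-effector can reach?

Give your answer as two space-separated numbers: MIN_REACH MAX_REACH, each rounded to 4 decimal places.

Link lengths: [9.7, 8.4, 10.7]
max_reach = 9.7 + 8.4 + 10.7 = 28.8
L_max = max([9.7, 8.4, 10.7]) = 10.7
S (sum of others) = 28.8 - 10.7 = 18.1
min_reach = max(0, 10.7 - 18.1) = max(0, -7.4) = 0

Answer: 0.0000 28.8000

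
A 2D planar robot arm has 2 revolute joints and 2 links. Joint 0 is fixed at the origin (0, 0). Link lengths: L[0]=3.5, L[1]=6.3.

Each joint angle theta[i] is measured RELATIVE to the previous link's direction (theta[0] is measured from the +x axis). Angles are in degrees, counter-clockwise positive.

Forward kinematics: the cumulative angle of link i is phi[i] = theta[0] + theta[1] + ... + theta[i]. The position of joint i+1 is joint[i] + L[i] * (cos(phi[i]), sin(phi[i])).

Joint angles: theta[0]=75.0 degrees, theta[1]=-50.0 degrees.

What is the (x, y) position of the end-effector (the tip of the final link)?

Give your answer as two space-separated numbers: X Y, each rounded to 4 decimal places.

Answer: 6.6156 6.0432

Derivation:
joint[0] = (0.0000, 0.0000)  (base)
link 0: phi[0] = 75 = 75 deg
  cos(75 deg) = 0.2588, sin(75 deg) = 0.9659
  joint[1] = (0.0000, 0.0000) + 3.5 * (0.2588, 0.9659) = (0.0000 + 0.9059, 0.0000 + 3.3807) = (0.9059, 3.3807)
link 1: phi[1] = 75 + -50 = 25 deg
  cos(25 deg) = 0.9063, sin(25 deg) = 0.4226
  joint[2] = (0.9059, 3.3807) + 6.3 * (0.9063, 0.4226) = (0.9059 + 5.7097, 3.3807 + 2.6625) = (6.6156, 6.0432)
End effector: (6.6156, 6.0432)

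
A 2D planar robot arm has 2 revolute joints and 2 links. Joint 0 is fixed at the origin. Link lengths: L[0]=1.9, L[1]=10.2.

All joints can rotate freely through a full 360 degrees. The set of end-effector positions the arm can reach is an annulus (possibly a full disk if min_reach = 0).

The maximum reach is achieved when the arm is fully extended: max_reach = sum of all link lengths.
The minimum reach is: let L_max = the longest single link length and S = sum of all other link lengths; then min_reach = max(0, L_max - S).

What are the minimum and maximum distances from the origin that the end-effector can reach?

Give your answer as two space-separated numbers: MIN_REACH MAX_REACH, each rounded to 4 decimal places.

Link lengths: [1.9, 10.2]
max_reach = 1.9 + 10.2 = 12.1
L_max = max([1.9, 10.2]) = 10.2
S (sum of others) = 12.1 - 10.2 = 1.9
min_reach = max(0, 10.2 - 1.9) = max(0, 8.3) = 8.3

Answer: 8.3000 12.1000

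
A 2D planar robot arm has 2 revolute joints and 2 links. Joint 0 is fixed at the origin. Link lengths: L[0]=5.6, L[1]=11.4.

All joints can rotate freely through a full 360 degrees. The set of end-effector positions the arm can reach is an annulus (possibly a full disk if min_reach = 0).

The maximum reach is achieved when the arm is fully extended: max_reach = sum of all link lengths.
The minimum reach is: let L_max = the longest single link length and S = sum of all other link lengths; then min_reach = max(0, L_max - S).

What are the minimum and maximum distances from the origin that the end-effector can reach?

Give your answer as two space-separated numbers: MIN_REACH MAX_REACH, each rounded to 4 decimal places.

Answer: 5.8000 17.0000

Derivation:
Link lengths: [5.6, 11.4]
max_reach = 5.6 + 11.4 = 17
L_max = max([5.6, 11.4]) = 11.4
S (sum of others) = 17 - 11.4 = 5.6
min_reach = max(0, 11.4 - 5.6) = max(0, 5.8) = 5.8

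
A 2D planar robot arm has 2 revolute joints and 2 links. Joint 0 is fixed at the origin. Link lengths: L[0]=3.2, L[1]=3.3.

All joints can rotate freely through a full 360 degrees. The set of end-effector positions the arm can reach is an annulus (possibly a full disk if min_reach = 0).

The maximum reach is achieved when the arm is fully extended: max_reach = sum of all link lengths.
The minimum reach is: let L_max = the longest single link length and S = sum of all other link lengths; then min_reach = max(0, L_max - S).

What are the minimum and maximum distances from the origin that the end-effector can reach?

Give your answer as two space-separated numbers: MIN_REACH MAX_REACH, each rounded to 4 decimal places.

Answer: 0.1000 6.5000

Derivation:
Link lengths: [3.2, 3.3]
max_reach = 3.2 + 3.3 = 6.5
L_max = max([3.2, 3.3]) = 3.3
S (sum of others) = 6.5 - 3.3 = 3.2
min_reach = max(0, 3.3 - 3.2) = max(0, 0.1) = 0.1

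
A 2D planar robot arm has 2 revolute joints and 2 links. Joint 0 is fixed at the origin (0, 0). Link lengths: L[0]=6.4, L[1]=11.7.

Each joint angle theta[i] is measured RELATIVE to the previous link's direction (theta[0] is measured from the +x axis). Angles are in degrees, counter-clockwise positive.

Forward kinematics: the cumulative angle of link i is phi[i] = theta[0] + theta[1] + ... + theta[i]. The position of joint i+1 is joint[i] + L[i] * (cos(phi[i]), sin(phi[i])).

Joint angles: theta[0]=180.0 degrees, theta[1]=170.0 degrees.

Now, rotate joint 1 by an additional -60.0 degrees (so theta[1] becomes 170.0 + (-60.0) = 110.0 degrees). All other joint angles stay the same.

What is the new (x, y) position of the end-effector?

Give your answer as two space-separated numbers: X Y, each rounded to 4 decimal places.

Answer: -2.3984 -10.9944

Derivation:
joint[0] = (0.0000, 0.0000)  (base)
link 0: phi[0] = 180 = 180 deg
  cos(180 deg) = -1.0000, sin(180 deg) = 0.0000
  joint[1] = (0.0000, 0.0000) + 6.4 * (-1.0000, 0.0000) = (0.0000 + -6.4000, 0.0000 + 0.0000) = (-6.4000, 0.0000)
link 1: phi[1] = 180 + 110 = 290 deg
  cos(290 deg) = 0.3420, sin(290 deg) = -0.9397
  joint[2] = (-6.4000, 0.0000) + 11.7 * (0.3420, -0.9397) = (-6.4000 + 4.0016, 0.0000 + -10.9944) = (-2.3984, -10.9944)
End effector: (-2.3984, -10.9944)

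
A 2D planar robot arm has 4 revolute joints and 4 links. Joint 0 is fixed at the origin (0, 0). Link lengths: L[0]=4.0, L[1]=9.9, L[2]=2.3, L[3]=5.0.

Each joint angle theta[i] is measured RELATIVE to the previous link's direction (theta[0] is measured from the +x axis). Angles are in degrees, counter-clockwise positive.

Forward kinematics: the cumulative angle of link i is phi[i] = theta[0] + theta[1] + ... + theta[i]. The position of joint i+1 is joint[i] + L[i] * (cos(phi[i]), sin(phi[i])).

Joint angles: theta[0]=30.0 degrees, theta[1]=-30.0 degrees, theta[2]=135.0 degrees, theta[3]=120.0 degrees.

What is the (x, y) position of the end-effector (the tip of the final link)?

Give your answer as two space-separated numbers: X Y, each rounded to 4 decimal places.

joint[0] = (0.0000, 0.0000)  (base)
link 0: phi[0] = 30 = 30 deg
  cos(30 deg) = 0.8660, sin(30 deg) = 0.5000
  joint[1] = (0.0000, 0.0000) + 4 * (0.8660, 0.5000) = (0.0000 + 3.4641, 0.0000 + 2.0000) = (3.4641, 2.0000)
link 1: phi[1] = 30 + -30 = 0 deg
  cos(0 deg) = 1.0000, sin(0 deg) = 0.0000
  joint[2] = (3.4641, 2.0000) + 9.9 * (1.0000, 0.0000) = (3.4641 + 9.9000, 2.0000 + 0.0000) = (13.3641, 2.0000)
link 2: phi[2] = 30 + -30 + 135 = 135 deg
  cos(135 deg) = -0.7071, sin(135 deg) = 0.7071
  joint[3] = (13.3641, 2.0000) + 2.3 * (-0.7071, 0.7071) = (13.3641 + -1.6263, 2.0000 + 1.6263) = (11.7378, 3.6263)
link 3: phi[3] = 30 + -30 + 135 + 120 = 255 deg
  cos(255 deg) = -0.2588, sin(255 deg) = -0.9659
  joint[4] = (11.7378, 3.6263) + 5 * (-0.2588, -0.9659) = (11.7378 + -1.2941, 3.6263 + -4.8296) = (10.4437, -1.2033)
End effector: (10.4437, -1.2033)

Answer: 10.4437 -1.2033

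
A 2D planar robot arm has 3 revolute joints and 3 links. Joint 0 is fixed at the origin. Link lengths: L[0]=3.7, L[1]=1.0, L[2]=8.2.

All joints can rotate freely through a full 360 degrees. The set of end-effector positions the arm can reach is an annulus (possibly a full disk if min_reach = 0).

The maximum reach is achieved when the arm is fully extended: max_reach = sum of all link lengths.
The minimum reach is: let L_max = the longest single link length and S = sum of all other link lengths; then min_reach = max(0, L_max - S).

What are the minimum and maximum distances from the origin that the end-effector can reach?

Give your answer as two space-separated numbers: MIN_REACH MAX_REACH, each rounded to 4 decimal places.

Answer: 3.5000 12.9000

Derivation:
Link lengths: [3.7, 1.0, 8.2]
max_reach = 3.7 + 1 + 8.2 = 12.9
L_max = max([3.7, 1.0, 8.2]) = 8.2
S (sum of others) = 12.9 - 8.2 = 4.7
min_reach = max(0, 8.2 - 4.7) = max(0, 3.5) = 3.5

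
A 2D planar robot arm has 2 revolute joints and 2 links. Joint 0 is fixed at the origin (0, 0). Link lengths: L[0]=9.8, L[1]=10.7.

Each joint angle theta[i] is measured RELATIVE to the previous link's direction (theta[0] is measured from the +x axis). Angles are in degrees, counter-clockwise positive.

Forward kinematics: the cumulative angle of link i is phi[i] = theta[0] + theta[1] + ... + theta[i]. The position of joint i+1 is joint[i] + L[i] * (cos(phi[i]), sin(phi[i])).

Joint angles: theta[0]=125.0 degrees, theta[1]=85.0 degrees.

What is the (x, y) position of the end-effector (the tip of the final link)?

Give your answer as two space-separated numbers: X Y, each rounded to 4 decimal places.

Answer: -14.8875 2.6777

Derivation:
joint[0] = (0.0000, 0.0000)  (base)
link 0: phi[0] = 125 = 125 deg
  cos(125 deg) = -0.5736, sin(125 deg) = 0.8192
  joint[1] = (0.0000, 0.0000) + 9.8 * (-0.5736, 0.8192) = (0.0000 + -5.6210, 0.0000 + 8.0277) = (-5.6210, 8.0277)
link 1: phi[1] = 125 + 85 = 210 deg
  cos(210 deg) = -0.8660, sin(210 deg) = -0.5000
  joint[2] = (-5.6210, 8.0277) + 10.7 * (-0.8660, -0.5000) = (-5.6210 + -9.2665, 8.0277 + -5.3500) = (-14.8875, 2.6777)
End effector: (-14.8875, 2.6777)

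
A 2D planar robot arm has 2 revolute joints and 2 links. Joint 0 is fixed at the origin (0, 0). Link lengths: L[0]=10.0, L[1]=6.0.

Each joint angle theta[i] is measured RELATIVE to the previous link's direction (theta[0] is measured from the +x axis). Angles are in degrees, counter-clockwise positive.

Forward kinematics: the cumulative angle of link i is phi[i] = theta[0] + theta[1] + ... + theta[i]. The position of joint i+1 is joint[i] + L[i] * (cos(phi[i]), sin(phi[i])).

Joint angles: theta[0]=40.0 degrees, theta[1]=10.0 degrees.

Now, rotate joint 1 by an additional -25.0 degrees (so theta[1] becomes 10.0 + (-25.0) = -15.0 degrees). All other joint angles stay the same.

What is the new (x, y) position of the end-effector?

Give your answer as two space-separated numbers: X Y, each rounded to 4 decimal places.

joint[0] = (0.0000, 0.0000)  (base)
link 0: phi[0] = 40 = 40 deg
  cos(40 deg) = 0.7660, sin(40 deg) = 0.6428
  joint[1] = (0.0000, 0.0000) + 10 * (0.7660, 0.6428) = (0.0000 + 7.6604, 0.0000 + 6.4279) = (7.6604, 6.4279)
link 1: phi[1] = 40 + -15 = 25 deg
  cos(25 deg) = 0.9063, sin(25 deg) = 0.4226
  joint[2] = (7.6604, 6.4279) + 6 * (0.9063, 0.4226) = (7.6604 + 5.4378, 6.4279 + 2.5357) = (13.0983, 8.9636)
End effector: (13.0983, 8.9636)

Answer: 13.0983 8.9636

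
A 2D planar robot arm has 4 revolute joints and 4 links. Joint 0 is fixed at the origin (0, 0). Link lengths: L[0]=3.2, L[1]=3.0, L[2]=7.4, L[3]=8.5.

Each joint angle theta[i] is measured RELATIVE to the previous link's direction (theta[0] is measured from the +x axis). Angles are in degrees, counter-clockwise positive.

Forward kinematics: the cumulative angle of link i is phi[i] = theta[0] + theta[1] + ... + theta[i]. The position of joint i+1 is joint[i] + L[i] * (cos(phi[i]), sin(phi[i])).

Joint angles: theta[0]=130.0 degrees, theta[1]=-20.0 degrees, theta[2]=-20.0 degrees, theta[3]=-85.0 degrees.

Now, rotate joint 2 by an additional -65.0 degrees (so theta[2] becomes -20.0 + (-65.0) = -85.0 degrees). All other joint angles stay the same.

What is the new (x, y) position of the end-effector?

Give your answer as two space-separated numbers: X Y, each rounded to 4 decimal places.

Answer: 7.8737 1.0366

Derivation:
joint[0] = (0.0000, 0.0000)  (base)
link 0: phi[0] = 130 = 130 deg
  cos(130 deg) = -0.6428, sin(130 deg) = 0.7660
  joint[1] = (0.0000, 0.0000) + 3.2 * (-0.6428, 0.7660) = (0.0000 + -2.0569, 0.0000 + 2.4513) = (-2.0569, 2.4513)
link 1: phi[1] = 130 + -20 = 110 deg
  cos(110 deg) = -0.3420, sin(110 deg) = 0.9397
  joint[2] = (-2.0569, 2.4513) + 3 * (-0.3420, 0.9397) = (-2.0569 + -1.0261, 2.4513 + 2.8191) = (-3.0830, 5.2704)
link 2: phi[2] = 130 + -20 + -85 = 25 deg
  cos(25 deg) = 0.9063, sin(25 deg) = 0.4226
  joint[3] = (-3.0830, 5.2704) + 7.4 * (0.9063, 0.4226) = (-3.0830 + 6.7067, 5.2704 + 3.1274) = (3.6237, 8.3978)
link 3: phi[3] = 130 + -20 + -85 + -85 = -60 deg
  cos(-60 deg) = 0.5000, sin(-60 deg) = -0.8660
  joint[4] = (3.6237, 8.3978) + 8.5 * (0.5000, -0.8660) = (3.6237 + 4.2500, 8.3978 + -7.3612) = (7.8737, 1.0366)
End effector: (7.8737, 1.0366)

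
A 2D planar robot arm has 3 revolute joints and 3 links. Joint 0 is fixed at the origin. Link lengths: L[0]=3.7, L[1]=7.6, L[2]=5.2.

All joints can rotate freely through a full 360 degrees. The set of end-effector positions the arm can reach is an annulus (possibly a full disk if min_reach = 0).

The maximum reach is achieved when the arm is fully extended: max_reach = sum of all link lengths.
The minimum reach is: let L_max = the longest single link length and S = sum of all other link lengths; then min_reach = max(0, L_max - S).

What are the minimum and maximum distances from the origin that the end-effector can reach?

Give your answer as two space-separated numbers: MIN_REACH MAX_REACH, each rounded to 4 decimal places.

Link lengths: [3.7, 7.6, 5.2]
max_reach = 3.7 + 7.6 + 5.2 = 16.5
L_max = max([3.7, 7.6, 5.2]) = 7.6
S (sum of others) = 16.5 - 7.6 = 8.9
min_reach = max(0, 7.6 - 8.9) = max(0, -1.3) = 0

Answer: 0.0000 16.5000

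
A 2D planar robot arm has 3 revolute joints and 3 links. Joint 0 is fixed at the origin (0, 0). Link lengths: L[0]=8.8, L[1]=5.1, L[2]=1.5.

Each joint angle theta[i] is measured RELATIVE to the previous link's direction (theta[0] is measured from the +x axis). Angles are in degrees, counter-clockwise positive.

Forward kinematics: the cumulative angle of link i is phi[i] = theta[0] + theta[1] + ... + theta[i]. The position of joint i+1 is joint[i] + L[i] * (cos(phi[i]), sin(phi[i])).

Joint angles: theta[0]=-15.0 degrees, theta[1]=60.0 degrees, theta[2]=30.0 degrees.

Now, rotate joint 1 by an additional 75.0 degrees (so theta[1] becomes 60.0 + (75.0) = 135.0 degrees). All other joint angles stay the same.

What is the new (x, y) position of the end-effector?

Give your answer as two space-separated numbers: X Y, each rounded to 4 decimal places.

joint[0] = (0.0000, 0.0000)  (base)
link 0: phi[0] = -15 = -15 deg
  cos(-15 deg) = 0.9659, sin(-15 deg) = -0.2588
  joint[1] = (0.0000, 0.0000) + 8.8 * (0.9659, -0.2588) = (0.0000 + 8.5001, 0.0000 + -2.2776) = (8.5001, -2.2776)
link 1: phi[1] = -15 + 135 = 120 deg
  cos(120 deg) = -0.5000, sin(120 deg) = 0.8660
  joint[2] = (8.5001, -2.2776) + 5.1 * (-0.5000, 0.8660) = (8.5001 + -2.5500, -2.2776 + 4.4167) = (5.9501, 2.1391)
link 2: phi[2] = -15 + 135 + 30 = 150 deg
  cos(150 deg) = -0.8660, sin(150 deg) = 0.5000
  joint[3] = (5.9501, 2.1391) + 1.5 * (-0.8660, 0.5000) = (5.9501 + -1.2990, 2.1391 + 0.7500) = (4.6511, 2.8891)
End effector: (4.6511, 2.8891)

Answer: 4.6511 2.8891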